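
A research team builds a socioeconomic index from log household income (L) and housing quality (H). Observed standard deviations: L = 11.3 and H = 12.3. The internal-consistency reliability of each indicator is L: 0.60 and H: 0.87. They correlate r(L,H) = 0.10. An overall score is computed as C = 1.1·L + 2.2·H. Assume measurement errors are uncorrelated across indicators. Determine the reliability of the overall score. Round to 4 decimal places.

0.8354

Var(C) = 1.1²·11.3² + 2.2²·12.3² + 2·[2.42·11.3·12.3·0.10] = 886.749 + 67.2712 = 954.02.
Because errors are independent across components, Cov(Tᵢ,Tⱼ) = Cov(Xᵢ,Xⱼ); the off-diagonal part of the true-score variance is the same as above.
True-score variance = [1.1²·11.3²·0.60 + 2.2²·12.3²·0.87] + 67.2712 = 729.755 + 67.2712 = 797.026.
Reliability = 797.026 / 954.02 = 0.8354.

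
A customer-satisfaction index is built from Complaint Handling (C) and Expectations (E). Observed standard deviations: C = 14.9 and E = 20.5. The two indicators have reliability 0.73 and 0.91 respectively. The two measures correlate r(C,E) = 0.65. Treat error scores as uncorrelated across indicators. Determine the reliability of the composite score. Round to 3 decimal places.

0.906

Var(C+E) = 14.9² + 20.5² + 2·[14.9·20.5·0.65] = 642.26 + 397.085 = 1039.35.
Under uncorrelated errors the observed covariances equal the true-score covariances, so only the own-variance terms attenuate.
True-score variance = [14.9²·0.73 + 20.5²·0.91] + 397.085 = 544.495 + 397.085 = 941.58.
Reliability = 941.58 / 1039.35 = 0.906.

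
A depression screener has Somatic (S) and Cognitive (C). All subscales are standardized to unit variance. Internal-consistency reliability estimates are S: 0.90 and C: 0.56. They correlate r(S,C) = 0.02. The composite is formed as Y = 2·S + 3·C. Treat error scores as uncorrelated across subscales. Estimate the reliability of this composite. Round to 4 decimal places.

0.6707

Var(Y) = 2² + 3² + 2·[6·0.02] = 13 + 0.24 = 13.24.
With uncorrelated errors the cross-covariances are all true-score covariance, so they carry over unchanged; only the diagonal terms shrink to ρᵢσᵢ².
True-score variance = [2²·0.90 + 3²·0.56] + 0.24 = 8.64 + 0.24 = 8.88.
Reliability = 8.88 / 13.24 = 0.6707.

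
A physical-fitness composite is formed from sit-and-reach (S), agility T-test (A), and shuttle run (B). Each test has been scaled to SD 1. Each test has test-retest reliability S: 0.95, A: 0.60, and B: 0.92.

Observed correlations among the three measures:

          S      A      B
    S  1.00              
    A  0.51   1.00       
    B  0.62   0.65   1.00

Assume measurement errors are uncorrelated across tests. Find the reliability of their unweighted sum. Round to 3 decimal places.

Var(S+A+B) = 3 + 2·[0.51 + 0.62 + 0.65] = 3 + 3.56 = 6.56.
Because errors are independent across components, Cov(Tᵢ,Tⱼ) = Cov(Xᵢ,Xⱼ); the off-diagonal part of the true-score variance is the same as above.
True-score variance = [0.95 + 0.60 + 0.92] + 3.56 = 2.47 + 3.56 = 6.03.
Reliability = 6.03 / 6.56 = 0.919.

0.919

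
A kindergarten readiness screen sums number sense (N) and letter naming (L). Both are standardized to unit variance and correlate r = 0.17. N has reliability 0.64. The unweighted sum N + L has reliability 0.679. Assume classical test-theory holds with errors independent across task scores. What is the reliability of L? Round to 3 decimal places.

0.609

Var(N+L) = 2 + 2·0.17 = 2.340.
True-score variance = ρ_N + ρ_L + 2·0.17, so 0.679 = (0.64 + ρ_L + 0.34) / 2.340.
ρ_L = 0.679·2.340 − 0.64 − 0.34 = 0.609.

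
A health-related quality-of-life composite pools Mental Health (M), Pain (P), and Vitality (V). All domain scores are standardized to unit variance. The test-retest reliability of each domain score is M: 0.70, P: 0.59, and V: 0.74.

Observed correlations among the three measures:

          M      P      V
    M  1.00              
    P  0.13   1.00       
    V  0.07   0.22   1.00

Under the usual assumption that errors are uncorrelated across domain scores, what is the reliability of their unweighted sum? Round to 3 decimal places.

0.747

Var(M+P+V) = 3 + 2·[0.13 + 0.07 + 0.22] = 3 + 0.84 = 3.84.
With uncorrelated errors the cross-covariances are all true-score covariance, so they carry over unchanged; only the diagonal terms shrink to ρᵢσᵢ².
True-score variance = [0.70 + 0.59 + 0.74] + 0.84 = 2.03 + 0.84 = 2.87.
Reliability = 2.87 / 3.84 = 0.747.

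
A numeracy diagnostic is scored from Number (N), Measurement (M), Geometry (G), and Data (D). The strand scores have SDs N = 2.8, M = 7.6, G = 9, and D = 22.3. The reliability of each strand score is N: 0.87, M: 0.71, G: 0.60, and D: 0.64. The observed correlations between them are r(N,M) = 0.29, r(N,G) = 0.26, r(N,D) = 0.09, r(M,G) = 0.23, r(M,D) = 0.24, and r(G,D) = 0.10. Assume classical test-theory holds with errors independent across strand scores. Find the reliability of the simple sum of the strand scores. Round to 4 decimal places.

0.7250

Var(N+M+G+D) = 2.8² + 7.6² + 9² + 22.3² + 2·[2.8·7.6·0.29 + 2.8·9·0.26 + 2.8·22.3·0.09 + 7.6·9·0.23 + 7.6·22.3·0.24 + 9·22.3·0.10] = 643.89 + 189.64 = 833.53.
Because errors are independent across components, Cov(Tᵢ,Tⱼ) = Cov(Xᵢ,Xⱼ); the off-diagonal part of the true-score variance is the same as above.
True-score variance = [2.8²·0.87 + 7.6²·0.71 + 9²·0.60 + 22.3²·0.64] + 189.64 = 414.696 + 189.64 = 604.336.
Reliability = 604.336 / 833.53 = 0.7250.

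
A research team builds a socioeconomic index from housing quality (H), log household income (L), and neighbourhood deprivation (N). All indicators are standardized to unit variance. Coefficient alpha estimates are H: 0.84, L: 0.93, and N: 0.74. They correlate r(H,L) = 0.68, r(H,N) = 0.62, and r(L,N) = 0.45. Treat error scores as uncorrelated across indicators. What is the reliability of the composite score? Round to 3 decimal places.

Var(H+L+N) = 3 + 2·[0.68 + 0.62 + 0.45] = 3 + 3.5 = 6.5.
Under uncorrelated errors the observed covariances equal the true-score covariances, so only the own-variance terms attenuate.
True-score variance = [0.84 + 0.93 + 0.74] + 3.5 = 2.51 + 3.5 = 6.01.
Reliability = 6.01 / 6.5 = 0.925.

0.925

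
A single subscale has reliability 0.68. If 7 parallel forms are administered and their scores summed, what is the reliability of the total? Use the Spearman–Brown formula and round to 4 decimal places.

ρ_k = kρ / (1 + (k−1)ρ) = 7·0.68 / (1 + 6·0.68) = 4.760 / 5.080 = 0.9370.

0.9370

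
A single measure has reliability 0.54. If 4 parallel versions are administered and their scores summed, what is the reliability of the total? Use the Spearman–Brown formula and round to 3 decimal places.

ρ_k = kρ / (1 + (k−1)ρ) = 4·0.54 / (1 + 3·0.54) = 2.160 / 2.620 = 0.824.

0.824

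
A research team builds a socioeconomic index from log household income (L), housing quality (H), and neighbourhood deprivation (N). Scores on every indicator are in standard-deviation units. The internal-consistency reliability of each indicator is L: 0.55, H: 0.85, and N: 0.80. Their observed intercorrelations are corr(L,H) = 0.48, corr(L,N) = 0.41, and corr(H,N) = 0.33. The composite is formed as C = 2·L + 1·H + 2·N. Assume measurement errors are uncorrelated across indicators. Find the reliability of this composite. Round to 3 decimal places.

Var(C) = 2² + 1 + 2² + 2·[2·0.48 + 4·0.41 + 2·0.33] = 9 + 6.52 = 15.52.
With uncorrelated errors the cross-covariances are all true-score covariance, so they carry over unchanged; only the diagonal terms shrink to ρᵢσᵢ².
True-score variance = [2²·0.55 + 0.85 + 2²·0.80] + 6.52 = 6.25 + 6.52 = 12.77.
Reliability = 12.77 / 15.52 = 0.823.

0.823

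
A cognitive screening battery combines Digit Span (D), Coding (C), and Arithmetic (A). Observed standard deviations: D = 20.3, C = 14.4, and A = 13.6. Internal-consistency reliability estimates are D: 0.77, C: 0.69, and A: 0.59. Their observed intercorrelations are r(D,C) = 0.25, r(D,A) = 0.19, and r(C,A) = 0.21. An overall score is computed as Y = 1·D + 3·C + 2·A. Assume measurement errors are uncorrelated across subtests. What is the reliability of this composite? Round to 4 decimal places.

0.7652

Var(Y) = 20.3² + 3²·14.4² + 2²·13.6² + 2·[3·20.3·14.4·0.25 + 2·20.3·13.6·0.19 + 6·14.4·13.6·0.21] = 3018.17 + 1141.82 = 4159.99.
Because errors are independent across components, Cov(Tᵢ,Tⱼ) = Cov(Xᵢ,Xⱼ); the off-diagonal part of the true-score variance is the same as above.
True-score variance = [20.3²·0.77 + 3²·14.4²·0.69 + 2²·13.6²·0.59] + 1141.82 = 2041.52 + 1141.82 = 3183.34.
Reliability = 3183.34 / 4159.99 = 0.7652.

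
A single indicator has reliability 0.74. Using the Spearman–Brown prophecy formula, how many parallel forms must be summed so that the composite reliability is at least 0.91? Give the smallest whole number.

k ≥ ρ*(1−ρ₁)/(ρ₁(1−ρ*)) = 0.91·0.26 / (0.74·0.09) = 3.553.
Smallest integer k = 4.

4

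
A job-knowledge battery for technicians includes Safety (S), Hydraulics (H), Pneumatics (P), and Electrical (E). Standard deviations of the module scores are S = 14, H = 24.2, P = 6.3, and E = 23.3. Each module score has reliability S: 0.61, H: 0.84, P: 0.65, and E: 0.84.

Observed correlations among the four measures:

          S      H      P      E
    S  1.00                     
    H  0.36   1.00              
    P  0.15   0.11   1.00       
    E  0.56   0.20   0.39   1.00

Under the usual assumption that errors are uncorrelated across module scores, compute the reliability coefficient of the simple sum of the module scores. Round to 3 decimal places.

0.886

Var(S+H+P+E) = 14² + 24.2² + 6.3² + 23.3² + 2·[14·24.2·0.36 + 14·6.3·0.15 + 14·23.3·0.56 + 24.2·6.3·0.11 + 24.2·23.3·0.20 + 6.3·23.3·0.39] = 1364.22 + 1009.32 = 2373.54.
Because errors are independent across components, Cov(Tᵢ,Tⱼ) = Cov(Xᵢ,Xⱼ); the off-diagonal part of the true-score variance is the same as above.
True-score variance = [14²·0.61 + 24.2²·0.84 + 6.3²·0.65 + 23.3²·0.84] + 1009.32 = 1093.32 + 1009.32 = 2102.65.
Reliability = 2102.65 / 2373.54 = 0.886.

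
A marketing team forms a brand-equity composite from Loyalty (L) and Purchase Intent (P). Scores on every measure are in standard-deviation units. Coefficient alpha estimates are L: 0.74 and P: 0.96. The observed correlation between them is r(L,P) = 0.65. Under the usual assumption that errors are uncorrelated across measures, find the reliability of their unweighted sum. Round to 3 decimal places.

Var(L+P) = 2 + 2·[0.65] = 2 + 1.3 = 3.3.
Under uncorrelated errors the observed covariances equal the true-score covariances, so only the own-variance terms attenuate.
True-score variance = [0.74 + 0.96] + 1.3 = 1.7 + 1.3 = 3.
Reliability = 3 / 3.3 = 0.909.

0.909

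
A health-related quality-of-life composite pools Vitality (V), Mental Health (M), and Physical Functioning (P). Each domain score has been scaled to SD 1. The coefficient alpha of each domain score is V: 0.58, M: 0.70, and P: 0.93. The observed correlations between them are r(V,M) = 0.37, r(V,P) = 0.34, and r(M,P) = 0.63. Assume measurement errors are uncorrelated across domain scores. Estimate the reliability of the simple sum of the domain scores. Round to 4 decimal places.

0.8609

Var(V+M+P) = 3 + 2·[0.37 + 0.34 + 0.63] = 3 + 2.68 = 5.68.
With uncorrelated errors the cross-covariances are all true-score covariance, so they carry over unchanged; only the diagonal terms shrink to ρᵢσᵢ².
True-score variance = [0.58 + 0.70 + 0.93] + 2.68 = 2.21 + 2.68 = 4.89.
Reliability = 4.89 / 5.68 = 0.8609.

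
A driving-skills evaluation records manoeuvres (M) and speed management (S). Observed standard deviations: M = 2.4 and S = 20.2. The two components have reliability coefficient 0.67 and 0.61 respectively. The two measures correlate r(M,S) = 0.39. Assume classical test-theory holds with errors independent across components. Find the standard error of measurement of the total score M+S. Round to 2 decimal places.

Var(total) = 413.8 + 37.8144 = 451.614.
True-score variance = 252.764 + 37.8144 = 290.578, so reliability = 0.6434.
Error variance = 451.614 − 290.578 = 161.036; SEM = √161.036 = 12.69.

12.69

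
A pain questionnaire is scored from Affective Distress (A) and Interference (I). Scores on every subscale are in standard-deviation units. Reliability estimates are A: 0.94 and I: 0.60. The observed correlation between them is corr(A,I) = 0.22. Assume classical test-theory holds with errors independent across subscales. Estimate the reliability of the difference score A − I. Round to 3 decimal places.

Var(A−I) = 1 + 1 − 2·0.22 = 2 − 0.44 = 1.56.
Because errors are independent across components, Cov(Tᵢ,Tⱼ) = Cov(Xᵢ,Xⱼ); the off-diagonal part of the true-score variance is the same as above.
True-score variance = [0.94 + 0.60] − 0.44 = 1.54 − 0.44 = 1.1.
Reliability = 1.1 / 1.56 = 0.705.

0.705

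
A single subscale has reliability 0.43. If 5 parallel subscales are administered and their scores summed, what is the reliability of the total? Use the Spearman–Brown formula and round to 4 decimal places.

ρ_k = kρ / (1 + (k−1)ρ) = 5·0.43 / (1 + 4·0.43) = 2.150 / 2.720 = 0.7904.

0.7904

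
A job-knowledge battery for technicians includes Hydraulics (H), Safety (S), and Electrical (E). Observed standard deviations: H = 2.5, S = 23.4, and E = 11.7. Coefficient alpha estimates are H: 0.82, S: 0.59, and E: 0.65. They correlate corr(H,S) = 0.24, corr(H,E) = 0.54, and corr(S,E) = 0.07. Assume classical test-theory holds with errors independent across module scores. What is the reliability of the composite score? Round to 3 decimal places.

Var(H+S+E) = 2.5² + 23.4² + 11.7² + 2·[2.5·23.4·0.24 + 2.5·11.7·0.54 + 23.4·11.7·0.07] = 690.7 + 97.9992 = 788.699.
Under uncorrelated errors the observed covariances equal the true-score covariances, so only the own-variance terms attenuate.
True-score variance = [2.5²·0.82 + 23.4²·0.59 + 11.7²·0.65] + 97.9992 = 417.164 + 97.9992 = 515.163.
Reliability = 515.163 / 788.699 = 0.653.

0.653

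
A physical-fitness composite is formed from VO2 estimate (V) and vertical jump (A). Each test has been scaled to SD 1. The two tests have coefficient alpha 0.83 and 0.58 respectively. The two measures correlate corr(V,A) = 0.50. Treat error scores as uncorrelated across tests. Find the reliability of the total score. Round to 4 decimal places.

0.8033

Var(V+A) = 2 + 2·[0.50] = 2 + 1 = 3.
Under uncorrelated errors the observed covariances equal the true-score covariances, so only the own-variance terms attenuate.
True-score variance = [0.83 + 0.58] + 1 = 1.41 + 1 = 2.41.
Reliability = 2.41 / 3 = 0.8033.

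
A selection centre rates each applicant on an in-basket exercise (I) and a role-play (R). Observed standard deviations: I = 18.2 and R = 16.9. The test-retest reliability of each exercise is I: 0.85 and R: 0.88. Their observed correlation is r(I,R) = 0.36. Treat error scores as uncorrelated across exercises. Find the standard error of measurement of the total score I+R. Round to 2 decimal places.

Var(total) = 616.85 + 221.458 = 838.308.
True-score variance = 532.891 + 221.458 = 754.348, so reliability = 0.8998.
Error variance = 838.308 − 754.348 = 83.9592; SEM = √83.9592 = 9.16.

9.16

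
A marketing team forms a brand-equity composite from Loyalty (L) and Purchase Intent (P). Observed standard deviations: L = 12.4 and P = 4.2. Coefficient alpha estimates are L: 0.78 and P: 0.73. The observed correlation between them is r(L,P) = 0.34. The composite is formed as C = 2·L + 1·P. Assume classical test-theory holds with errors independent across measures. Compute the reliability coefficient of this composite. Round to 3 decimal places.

0.801

Var(C) = 2²·12.4² + 4.2² + 2·[2·12.4·4.2·0.34] = 632.68 + 70.8288 = 703.509.
Because errors are independent across components, Cov(Tᵢ,Tⱼ) = Cov(Xᵢ,Xⱼ); the off-diagonal part of the true-score variance is the same as above.
True-score variance = [2²·12.4²·0.78 + 4.2²·0.73] + 70.8288 = 492.608 + 70.8288 = 563.437.
Reliability = 563.437 / 703.509 = 0.801.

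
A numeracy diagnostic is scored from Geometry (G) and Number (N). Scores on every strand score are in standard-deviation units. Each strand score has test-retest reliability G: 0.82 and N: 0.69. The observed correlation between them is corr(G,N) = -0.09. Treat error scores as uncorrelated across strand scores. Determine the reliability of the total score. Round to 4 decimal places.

0.7308

Var(G+N) = 2 + 2·[(-0.09)] = 2 − 0.18 = 1.82.
Because errors are independent across components, Cov(Tᵢ,Tⱼ) = Cov(Xᵢ,Xⱼ); the off-diagonal part of the true-score variance is the same as above.
True-score variance = [0.82 + 0.69] − 0.18 = 1.51 − 0.18 = 1.33.
Reliability = 1.33 / 1.82 = 0.7308.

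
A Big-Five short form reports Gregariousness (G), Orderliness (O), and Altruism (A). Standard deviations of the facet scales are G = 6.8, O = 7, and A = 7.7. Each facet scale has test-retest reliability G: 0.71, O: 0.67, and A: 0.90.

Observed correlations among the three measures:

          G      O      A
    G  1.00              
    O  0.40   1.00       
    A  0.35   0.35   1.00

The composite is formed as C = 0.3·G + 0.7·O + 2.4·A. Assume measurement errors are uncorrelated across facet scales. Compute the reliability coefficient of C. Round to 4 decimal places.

0.9074

Var(C) = 0.3²·6.8² + 0.7²·7² + 2.4²·7.7² + 2·[0.21·6.8·7·0.40 + 0.72·6.8·7.7·0.35 + 1.68·7·7.7·0.35] = 369.682 + 97.7726 = 467.455.
Because errors are independent across components, Cov(Tᵢ,Tⱼ) = Cov(Xᵢ,Xⱼ); the off-diagonal part of the true-score variance is the same as above.
True-score variance = [0.3²·6.8²·0.71 + 0.7²·7²·0.67 + 2.4²·7.7²·0.90] + 97.7726 = 326.401 + 97.7726 = 424.173.
Reliability = 424.173 / 467.455 = 0.9074.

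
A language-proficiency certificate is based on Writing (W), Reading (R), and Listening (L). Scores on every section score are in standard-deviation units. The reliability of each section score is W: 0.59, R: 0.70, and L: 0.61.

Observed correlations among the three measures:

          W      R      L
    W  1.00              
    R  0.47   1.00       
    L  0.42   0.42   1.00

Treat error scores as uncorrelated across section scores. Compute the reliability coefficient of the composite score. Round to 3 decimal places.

0.804

Var(W+R+L) = 3 + 2·[0.47 + 0.42 + 0.42] = 3 + 2.62 = 5.62.
Because errors are independent across components, Cov(Tᵢ,Tⱼ) = Cov(Xᵢ,Xⱼ); the off-diagonal part of the true-score variance is the same as above.
True-score variance = [0.59 + 0.70 + 0.61] + 2.62 = 1.9 + 2.62 = 4.52.
Reliability = 4.52 / 5.62 = 0.804.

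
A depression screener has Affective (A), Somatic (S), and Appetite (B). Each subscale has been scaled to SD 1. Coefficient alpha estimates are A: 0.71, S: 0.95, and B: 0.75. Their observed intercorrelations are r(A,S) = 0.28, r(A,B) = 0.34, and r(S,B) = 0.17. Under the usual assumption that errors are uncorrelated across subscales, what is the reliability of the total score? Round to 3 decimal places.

Var(A+S+B) = 3 + 2·[0.28 + 0.34 + 0.17] = 3 + 1.58 = 4.58.
Because errors are independent across components, Cov(Tᵢ,Tⱼ) = Cov(Xᵢ,Xⱼ); the off-diagonal part of the true-score variance is the same as above.
True-score variance = [0.71 + 0.95 + 0.75] + 1.58 = 2.41 + 1.58 = 3.99.
Reliability = 3.99 / 4.58 = 0.871.

0.871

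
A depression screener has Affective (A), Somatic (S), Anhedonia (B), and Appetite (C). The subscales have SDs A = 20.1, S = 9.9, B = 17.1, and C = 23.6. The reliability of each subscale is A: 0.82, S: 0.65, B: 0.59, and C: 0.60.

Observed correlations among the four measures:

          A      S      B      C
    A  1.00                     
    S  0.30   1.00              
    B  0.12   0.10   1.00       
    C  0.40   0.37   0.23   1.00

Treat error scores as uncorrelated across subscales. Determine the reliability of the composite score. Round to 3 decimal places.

0.807

Var(A+S+B+C) = 20.1² + 9.9² + 17.1² + 23.6² + 2·[20.1·9.9·0.30 + 20.1·17.1·0.12 + 20.1·23.6·0.40 + 9.9·17.1·0.10 + 9.9·23.6·0.37 + 17.1·23.6·0.23] = 1351.39 + 973.762 = 2325.15.
Under uncorrelated errors the observed covariances equal the true-score covariances, so only the own-variance terms attenuate.
True-score variance = [20.1²·0.82 + 9.9²·0.65 + 17.1²·0.59 + 23.6²·0.60] + 973.762 = 901.693 + 973.762 = 1875.45.
Reliability = 1875.45 / 2325.15 = 0.807.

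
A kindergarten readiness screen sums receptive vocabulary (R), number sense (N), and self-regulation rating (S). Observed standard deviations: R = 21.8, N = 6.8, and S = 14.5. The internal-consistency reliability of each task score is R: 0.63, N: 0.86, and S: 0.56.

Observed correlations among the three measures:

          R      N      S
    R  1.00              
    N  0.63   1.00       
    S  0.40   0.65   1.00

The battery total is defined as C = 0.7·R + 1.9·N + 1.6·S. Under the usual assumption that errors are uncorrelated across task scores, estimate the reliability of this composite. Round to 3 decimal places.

Var(C) = 0.7²·21.8² + 1.9²·6.8² + 1.6²·14.5² + 2·[1.33·21.8·6.8·0.63 + 1.12·21.8·14.5·0.40 + 3.04·6.8·14.5·0.65] = 938.034 + 921.313 = 1859.35.
With uncorrelated errors the cross-covariances are all true-score covariance, so they carry over unchanged; only the diagonal terms shrink to ρᵢσᵢ².
True-score variance = [0.7²·21.8²·0.63 + 1.9²·6.8²·0.86 + 1.6²·14.5²·0.56] + 921.313 = 591.678 + 921.313 = 1512.99.
Reliability = 1512.99 / 1859.35 = 0.814.

0.814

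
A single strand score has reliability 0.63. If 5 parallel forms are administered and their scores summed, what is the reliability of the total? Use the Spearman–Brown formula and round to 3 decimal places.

0.895

ρ_k = kρ / (1 + (k−1)ρ) = 5·0.63 / (1 + 4·0.63) = 3.150 / 3.520 = 0.895.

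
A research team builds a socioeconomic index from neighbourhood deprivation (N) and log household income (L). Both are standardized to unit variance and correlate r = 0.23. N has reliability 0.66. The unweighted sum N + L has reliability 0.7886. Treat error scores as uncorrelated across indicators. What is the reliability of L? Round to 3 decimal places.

0.820

Var(N+L) = 2 + 2·0.23 = 2.460.
True-score variance = ρ_N + ρ_L + 2·0.23, so 0.7886 = (0.66 + ρ_L + 0.46) / 2.460.
ρ_L = 0.7886·2.460 − 0.66 − 0.46 = 0.820.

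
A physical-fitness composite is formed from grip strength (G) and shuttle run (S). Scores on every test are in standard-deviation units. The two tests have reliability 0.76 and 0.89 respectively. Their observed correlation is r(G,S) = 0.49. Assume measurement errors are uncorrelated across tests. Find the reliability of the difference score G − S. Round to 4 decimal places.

0.6569

Var(G−S) = 1 + 1 − 2·0.49 = 2 − 0.98 = 1.02.
Under uncorrelated errors the observed covariances equal the true-score covariances, so only the own-variance terms attenuate.
True-score variance = [0.76 + 0.89] − 0.98 = 1.65 − 0.98 = 0.67.
Reliability = 0.67 / 1.02 = 0.6569.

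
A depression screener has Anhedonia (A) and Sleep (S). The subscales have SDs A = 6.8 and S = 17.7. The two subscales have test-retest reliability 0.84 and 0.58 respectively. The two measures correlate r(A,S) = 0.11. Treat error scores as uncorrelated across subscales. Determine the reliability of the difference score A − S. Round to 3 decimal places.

0.583

Var(A−S) = 6.8² + 17.7² − 2·6.8·17.7·0.11 = 359.53 − 26.4792 = 333.051.
Because errors are independent across components, Cov(Tᵢ,Tⱼ) = Cov(Xᵢ,Xⱼ); the off-diagonal part of the true-score variance is the same as above.
True-score variance = [6.8²·0.84 + 17.7²·0.58] − 26.4792 = 220.55 − 26.4792 = 194.071.
Reliability = 194.071 / 333.051 = 0.583.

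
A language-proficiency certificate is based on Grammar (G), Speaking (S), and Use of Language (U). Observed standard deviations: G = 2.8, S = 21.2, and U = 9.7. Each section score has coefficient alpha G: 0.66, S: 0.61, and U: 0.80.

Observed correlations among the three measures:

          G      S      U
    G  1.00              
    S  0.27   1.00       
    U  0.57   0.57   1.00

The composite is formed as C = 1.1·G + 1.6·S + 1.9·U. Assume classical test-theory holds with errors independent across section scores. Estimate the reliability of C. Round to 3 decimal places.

0.777

Var(C) = 1.1²·2.8² + 1.6²·21.2² + 1.9²·9.7² + 2·[1.76·2.8·21.2·0.27 + 2.09·2.8·9.7·0.57 + 3.04·21.2·9.7·0.57] = 1499.72 + 833.793 = 2333.51.
Under uncorrelated errors the observed covariances equal the true-score covariances, so only the own-variance terms attenuate.
True-score variance = [1.1²·2.8²·0.66 + 1.6²·21.2²·0.61 + 1.9²·9.7²·0.80] + 833.793 = 979.838 + 833.793 = 1813.63.
Reliability = 1813.63 / 2333.51 = 0.777.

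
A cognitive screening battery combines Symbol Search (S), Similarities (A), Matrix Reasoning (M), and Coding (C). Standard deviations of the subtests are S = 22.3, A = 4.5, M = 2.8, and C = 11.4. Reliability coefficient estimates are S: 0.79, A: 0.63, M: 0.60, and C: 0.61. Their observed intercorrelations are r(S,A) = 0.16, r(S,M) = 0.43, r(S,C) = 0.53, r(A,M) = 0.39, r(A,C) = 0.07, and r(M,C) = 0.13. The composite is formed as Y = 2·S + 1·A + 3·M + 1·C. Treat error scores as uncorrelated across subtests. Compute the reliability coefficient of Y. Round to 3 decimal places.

0.842

Var(Y) = 2²·22.3² + 4.5² + 3²·2.8² + 11.4² + 2·[2·22.3·4.5·0.16 + 6·22.3·2.8·0.43 + 2·22.3·11.4·0.53 + 3·4.5·2.8·0.39 + 4.5·11.4·0.07 + 3·2.8·11.4·0.13] = 2209.93 + 986.924 = 3196.85.
With uncorrelated errors the cross-covariances are all true-score covariance, so they carry over unchanged; only the diagonal terms shrink to ρᵢσᵢ².
True-score variance = [2²·22.3²·0.79 + 4.5²·0.63 + 3²·2.8²·0.60 + 11.4²·0.61] + 986.924 = 1705.81 + 986.924 = 2692.73.
Reliability = 2692.73 / 3196.85 = 0.842.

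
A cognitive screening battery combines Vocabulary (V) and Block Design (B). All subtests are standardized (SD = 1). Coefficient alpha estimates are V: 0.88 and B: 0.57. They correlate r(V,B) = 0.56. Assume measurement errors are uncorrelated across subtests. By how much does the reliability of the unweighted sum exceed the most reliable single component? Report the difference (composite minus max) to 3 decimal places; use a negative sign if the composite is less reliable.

Var(sum) = 2 + 1.12 = 3.12; true-score variance = 1.45 + 1.12 = 2.57; composite reliability = 0.8237.
Max component reliability = 0.8800.
Difference = 0.8237 − 0.8800 = -0.056.

-0.056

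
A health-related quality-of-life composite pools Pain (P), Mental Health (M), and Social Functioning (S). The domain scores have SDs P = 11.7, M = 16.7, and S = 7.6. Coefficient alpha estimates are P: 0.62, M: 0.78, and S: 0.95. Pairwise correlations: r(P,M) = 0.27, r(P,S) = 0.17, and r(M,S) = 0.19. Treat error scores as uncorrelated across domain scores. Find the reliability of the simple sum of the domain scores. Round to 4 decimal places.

Var(P+M+S) = 11.7² + 16.7² + 7.6² + 2·[11.7·16.7·0.27 + 11.7·7.6·0.17 + 16.7·7.6·0.19] = 473.54 + 183.973 = 657.513.
With uncorrelated errors the cross-covariances are all true-score covariance, so they carry over unchanged; only the diagonal terms shrink to ρᵢσᵢ².
True-score variance = [11.7²·0.62 + 16.7²·0.78 + 7.6²·0.95] + 183.973 = 357.278 + 183.973 = 541.251.
Reliability = 541.251 / 657.513 = 0.8232.

0.8232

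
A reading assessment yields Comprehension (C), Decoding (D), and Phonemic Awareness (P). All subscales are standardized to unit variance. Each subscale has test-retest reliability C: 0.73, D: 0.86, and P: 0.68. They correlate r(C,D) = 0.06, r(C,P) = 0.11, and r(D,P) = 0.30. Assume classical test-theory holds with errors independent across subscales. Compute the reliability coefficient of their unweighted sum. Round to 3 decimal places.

0.815

Var(C+D+P) = 3 + 2·[0.06 + 0.11 + 0.30] = 3 + 0.94 = 3.94.
With uncorrelated errors the cross-covariances are all true-score covariance, so they carry over unchanged; only the diagonal terms shrink to ρᵢσᵢ².
True-score variance = [0.73 + 0.86 + 0.68] + 0.94 = 2.27 + 0.94 = 3.21.
Reliability = 3.21 / 3.94 = 0.815.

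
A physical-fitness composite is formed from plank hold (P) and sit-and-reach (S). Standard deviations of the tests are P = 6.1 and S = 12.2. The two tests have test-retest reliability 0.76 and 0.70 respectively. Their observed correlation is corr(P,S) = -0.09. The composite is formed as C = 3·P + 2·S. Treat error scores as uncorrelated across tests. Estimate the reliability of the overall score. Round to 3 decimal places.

0.695

Var(C) = 3²·6.1² + 2²·12.2² + 2·[6·6.1·12.2·(-0.09)] = 930.25 − 80.3736 = 849.876.
Under uncorrelated errors the observed covariances equal the true-score covariances, so only the own-variance terms attenuate.
True-score variance = [3²·6.1²·0.76 + 2²·12.2²·0.70] − 80.3736 = 671.268 − 80.3736 = 590.895.
Reliability = 590.895 / 849.876 = 0.695.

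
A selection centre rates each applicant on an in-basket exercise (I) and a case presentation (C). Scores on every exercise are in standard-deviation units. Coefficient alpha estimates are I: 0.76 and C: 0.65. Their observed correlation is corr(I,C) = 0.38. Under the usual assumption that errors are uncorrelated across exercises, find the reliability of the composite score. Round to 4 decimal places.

0.7862

Var(I+C) = 2 + 2·[0.38] = 2 + 0.76 = 2.76.
With uncorrelated errors the cross-covariances are all true-score covariance, so they carry over unchanged; only the diagonal terms shrink to ρᵢσᵢ².
True-score variance = [0.76 + 0.65] + 0.76 = 1.41 + 0.76 = 2.17.
Reliability = 2.17 / 2.76 = 0.7862.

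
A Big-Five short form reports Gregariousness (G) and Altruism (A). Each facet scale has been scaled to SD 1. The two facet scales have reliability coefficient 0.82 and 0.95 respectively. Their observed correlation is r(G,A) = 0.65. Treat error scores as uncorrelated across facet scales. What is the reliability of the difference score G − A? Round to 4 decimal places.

0.6714

Var(G−A) = 1 + 1 − 2·0.65 = 2 − 1.3 = 0.7.
Under uncorrelated errors the observed covariances equal the true-score covariances, so only the own-variance terms attenuate.
True-score variance = [0.82 + 0.95] − 1.3 = 1.77 − 1.3 = 0.47.
Reliability = 0.47 / 0.7 = 0.6714.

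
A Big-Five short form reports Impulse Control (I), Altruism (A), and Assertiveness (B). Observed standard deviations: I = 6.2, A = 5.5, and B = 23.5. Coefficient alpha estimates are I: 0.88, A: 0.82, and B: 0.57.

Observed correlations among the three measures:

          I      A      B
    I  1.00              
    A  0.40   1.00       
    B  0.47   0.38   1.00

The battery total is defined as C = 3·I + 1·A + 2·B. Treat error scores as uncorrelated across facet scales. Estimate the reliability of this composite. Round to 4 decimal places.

0.7295

Var(C) = 3²·6.2² + 5.5² + 2²·23.5² + 2·[3·6.2·5.5·0.40 + 6·6.2·23.5·0.47 + 2·5.5·23.5·0.38] = 2585.21 + 1100.05 = 3685.26.
With uncorrelated errors the cross-covariances are all true-score covariance, so they carry over unchanged; only the diagonal terms shrink to ρᵢσᵢ².
True-score variance = [3²·6.2²·0.88 + 5.5²·0.82 + 2²·23.5²·0.57] + 1100.05 = 1588.38 + 1100.05 = 2688.43.
Reliability = 2688.43 / 3685.26 = 0.7295.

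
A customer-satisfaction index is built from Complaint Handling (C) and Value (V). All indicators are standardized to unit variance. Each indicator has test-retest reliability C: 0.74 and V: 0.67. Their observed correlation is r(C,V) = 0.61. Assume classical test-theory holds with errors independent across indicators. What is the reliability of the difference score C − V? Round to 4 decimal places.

0.2436

Var(C−V) = 1 + 1 − 2·0.61 = 2 − 1.22 = 0.78.
With uncorrelated errors the cross-covariances are all true-score covariance, so they carry over unchanged; only the diagonal terms shrink to ρᵢσᵢ².
True-score variance = [0.74 + 0.67] − 1.22 = 1.41 − 1.22 = 0.19.
Reliability = 0.19 / 0.78 = 0.2436.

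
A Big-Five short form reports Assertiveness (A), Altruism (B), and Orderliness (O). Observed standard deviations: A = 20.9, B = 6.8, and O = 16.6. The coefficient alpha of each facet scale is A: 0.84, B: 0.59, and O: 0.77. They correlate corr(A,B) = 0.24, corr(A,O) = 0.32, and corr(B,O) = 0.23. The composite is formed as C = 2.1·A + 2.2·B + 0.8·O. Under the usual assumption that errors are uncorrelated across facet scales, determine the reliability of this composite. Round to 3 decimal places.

0.858

Var(C) = 2.1²·20.9² + 2.2²·6.8² + 0.8²·16.6² + 2·[4.62·20.9·6.8·0.24 + 1.68·20.9·16.6·0.32 + 1.76·6.8·16.6·0.23] = 2326.49 + 779.583 = 3106.07.
Because errors are independent across components, Cov(Tᵢ,Tⱼ) = Cov(Xᵢ,Xⱼ); the off-diagonal part of the true-score variance is the same as above.
True-score variance = [2.1²·20.9²·0.84 + 2.2²·6.8²·0.59 + 0.8²·16.6²·0.77] + 779.583 = 1885.96 + 779.583 = 2665.54.
Reliability = 2665.54 / 3106.07 = 0.858.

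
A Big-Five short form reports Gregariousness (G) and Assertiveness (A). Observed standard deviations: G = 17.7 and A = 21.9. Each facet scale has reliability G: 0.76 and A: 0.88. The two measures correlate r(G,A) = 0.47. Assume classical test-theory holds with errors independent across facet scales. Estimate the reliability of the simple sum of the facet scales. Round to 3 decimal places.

0.885

Var(G+A) = 17.7² + 21.9² + 2·[17.7·21.9·0.47] = 792.9 + 364.372 = 1157.27.
Because errors are independent across components, Cov(Tᵢ,Tⱼ) = Cov(Xᵢ,Xⱼ); the off-diagonal part of the true-score variance is the same as above.
True-score variance = [17.7²·0.76 + 21.9²·0.88] + 364.372 = 660.157 + 364.372 = 1024.53.
Reliability = 1024.53 / 1157.27 = 0.885.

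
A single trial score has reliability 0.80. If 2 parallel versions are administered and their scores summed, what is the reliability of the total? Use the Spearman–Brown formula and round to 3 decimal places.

0.889

ρ_k = kρ / (1 + (k−1)ρ) = 2·0.80 / (1 + 1·0.80) = 1.600 / 1.800 = 0.889.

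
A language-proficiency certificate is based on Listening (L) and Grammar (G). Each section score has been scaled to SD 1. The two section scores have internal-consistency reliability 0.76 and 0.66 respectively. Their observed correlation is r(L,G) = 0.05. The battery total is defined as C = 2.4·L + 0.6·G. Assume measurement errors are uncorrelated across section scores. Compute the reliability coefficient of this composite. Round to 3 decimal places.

0.760

Var(C) = 2.4² + 0.6² + 2·[1.44·0.05] = 6.12 + 0.144 = 6.264.
Because errors are independent across components, Cov(Tᵢ,Tⱼ) = Cov(Xᵢ,Xⱼ); the off-diagonal part of the true-score variance is the same as above.
True-score variance = [2.4²·0.76 + 0.6²·0.66] + 0.144 = 4.6152 + 0.144 = 4.7592.
Reliability = 4.7592 / 6.264 = 0.760.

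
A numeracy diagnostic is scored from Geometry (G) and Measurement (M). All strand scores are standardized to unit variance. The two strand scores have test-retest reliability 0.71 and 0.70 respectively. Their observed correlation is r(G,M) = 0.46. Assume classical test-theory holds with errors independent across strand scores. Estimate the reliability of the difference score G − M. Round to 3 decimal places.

0.454

Var(G−M) = 1 + 1 − 2·0.46 = 2 − 0.92 = 1.08.
Under uncorrelated errors the observed covariances equal the true-score covariances, so only the own-variance terms attenuate.
True-score variance = [0.71 + 0.70] − 0.92 = 1.41 − 0.92 = 0.49.
Reliability = 0.49 / 1.08 = 0.454.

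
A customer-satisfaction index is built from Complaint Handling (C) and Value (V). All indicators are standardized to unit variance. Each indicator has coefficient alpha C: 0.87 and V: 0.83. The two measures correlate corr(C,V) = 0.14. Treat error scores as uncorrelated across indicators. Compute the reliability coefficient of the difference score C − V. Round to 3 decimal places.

0.826

Var(C−V) = 1 + 1 − 2·0.14 = 2 − 0.28 = 1.72.
Under uncorrelated errors the observed covariances equal the true-score covariances, so only the own-variance terms attenuate.
True-score variance = [0.87 + 0.83] − 0.28 = 1.7 − 0.28 = 1.42.
Reliability = 1.42 / 1.72 = 0.826.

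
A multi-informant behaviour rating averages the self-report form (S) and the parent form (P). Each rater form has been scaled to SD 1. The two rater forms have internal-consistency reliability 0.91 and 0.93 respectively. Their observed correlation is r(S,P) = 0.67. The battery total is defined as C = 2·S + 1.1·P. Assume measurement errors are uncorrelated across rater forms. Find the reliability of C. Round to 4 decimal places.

0.9455

Var(C) = 2² + 1.1² + 2·[2.2·0.67] = 5.21 + 2.948 = 8.158.
With uncorrelated errors the cross-covariances are all true-score covariance, so they carry over unchanged; only the diagonal terms shrink to ρᵢσᵢ².
True-score variance = [2²·0.91 + 1.1²·0.93] + 2.948 = 4.7653 + 2.948 = 7.7133.
Reliability = 7.7133 / 8.158 = 0.9455.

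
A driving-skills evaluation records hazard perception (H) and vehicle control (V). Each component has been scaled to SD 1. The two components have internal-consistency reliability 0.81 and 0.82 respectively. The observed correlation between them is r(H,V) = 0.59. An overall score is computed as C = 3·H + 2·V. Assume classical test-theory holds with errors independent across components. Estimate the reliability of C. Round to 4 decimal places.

Var(C) = 3² + 2² + 2·[6·0.59] = 13 + 7.08 = 20.08.
Because errors are independent across components, Cov(Tᵢ,Tⱼ) = Cov(Xᵢ,Xⱼ); the off-diagonal part of the true-score variance is the same as above.
True-score variance = [3²·0.81 + 2²·0.82] + 7.08 = 10.57 + 7.08 = 17.65.
Reliability = 17.65 / 20.08 = 0.8790.

0.8790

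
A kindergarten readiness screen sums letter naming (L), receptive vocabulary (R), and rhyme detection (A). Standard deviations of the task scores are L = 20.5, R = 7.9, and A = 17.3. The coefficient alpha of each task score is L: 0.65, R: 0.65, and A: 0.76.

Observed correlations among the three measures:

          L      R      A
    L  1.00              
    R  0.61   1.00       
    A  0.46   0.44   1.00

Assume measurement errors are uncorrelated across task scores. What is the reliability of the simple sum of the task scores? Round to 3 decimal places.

Var(L+R+A) = 20.5² + 7.9² + 17.3² + 2·[20.5·7.9·0.61 + 20.5·17.3·0.46 + 7.9·17.3·0.44] = 781.95 + 644.127 = 1426.08.
Under uncorrelated errors the observed covariances equal the true-score covariances, so only the own-variance terms attenuate.
True-score variance = [20.5²·0.65 + 7.9²·0.65 + 17.3²·0.76] + 644.127 = 541.189 + 644.127 = 1185.32.
Reliability = 1185.32 / 1426.08 = 0.831.

0.831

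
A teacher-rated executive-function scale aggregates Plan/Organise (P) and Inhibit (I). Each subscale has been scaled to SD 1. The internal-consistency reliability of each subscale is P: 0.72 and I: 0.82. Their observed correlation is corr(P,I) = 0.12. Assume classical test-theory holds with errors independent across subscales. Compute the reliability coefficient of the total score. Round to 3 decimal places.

Var(P+I) = 2 + 2·[0.12] = 2 + 0.24 = 2.24.
Because errors are independent across components, Cov(Tᵢ,Tⱼ) = Cov(Xᵢ,Xⱼ); the off-diagonal part of the true-score variance is the same as above.
True-score variance = [0.72 + 0.82] + 0.24 = 1.54 + 0.24 = 1.78.
Reliability = 1.78 / 2.24 = 0.795.

0.795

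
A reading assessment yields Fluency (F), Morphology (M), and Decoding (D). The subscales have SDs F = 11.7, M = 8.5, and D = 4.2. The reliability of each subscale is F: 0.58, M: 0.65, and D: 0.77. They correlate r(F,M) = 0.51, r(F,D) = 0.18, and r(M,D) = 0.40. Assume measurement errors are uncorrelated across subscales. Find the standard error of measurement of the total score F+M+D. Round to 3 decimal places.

9.319

Var(total) = 226.78 + 147.689 = 374.469.
True-score variance = 139.941 + 147.689 = 287.631, so reliability = 0.7681.
Error variance = 374.469 − 287.631 = 86.8385; SEM = √86.8385 = 9.319.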